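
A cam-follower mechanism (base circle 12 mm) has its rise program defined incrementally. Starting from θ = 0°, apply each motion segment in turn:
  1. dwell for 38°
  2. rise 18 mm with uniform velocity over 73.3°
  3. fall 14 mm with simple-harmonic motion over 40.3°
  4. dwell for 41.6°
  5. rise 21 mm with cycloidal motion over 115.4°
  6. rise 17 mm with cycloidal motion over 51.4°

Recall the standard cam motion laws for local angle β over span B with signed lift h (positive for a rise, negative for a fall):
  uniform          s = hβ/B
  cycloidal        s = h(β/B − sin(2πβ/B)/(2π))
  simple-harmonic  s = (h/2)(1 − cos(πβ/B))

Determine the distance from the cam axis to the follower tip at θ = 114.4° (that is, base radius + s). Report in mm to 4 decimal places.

seg 1 [0°–38°] dwell: s stays 0.0000
seg 2 [38°–111.3°] uniform, h=18: full span → s += 18 → s = 18.0000
seg 3 [111.3°–151.6°] simple-harmonic, h=-14: θ=114.4° here. β=3.1, B=40.3. -14/2·(1 − cos(π·0.0769)) = -0.2034 → s = 17.7966
radial distance = base radius + s = 12 + 17.7966 = 29.7966

29.7966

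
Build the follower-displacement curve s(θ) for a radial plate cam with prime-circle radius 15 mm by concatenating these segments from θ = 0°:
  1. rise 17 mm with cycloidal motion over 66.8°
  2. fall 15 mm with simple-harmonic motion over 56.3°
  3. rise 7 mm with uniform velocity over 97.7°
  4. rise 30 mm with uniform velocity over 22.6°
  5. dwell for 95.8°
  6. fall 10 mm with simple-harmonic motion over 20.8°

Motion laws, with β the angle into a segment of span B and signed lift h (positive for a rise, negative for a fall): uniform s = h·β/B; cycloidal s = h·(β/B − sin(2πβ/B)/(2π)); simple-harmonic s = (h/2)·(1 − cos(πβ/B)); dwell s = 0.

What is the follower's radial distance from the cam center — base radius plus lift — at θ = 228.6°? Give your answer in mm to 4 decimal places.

seg 1 [0°–66.8°] cycloidal, h=17: full span → s += 17 → s = 17.0000
seg 2 [66.8°–123.1°] simple-harmonic, h=-15: full span → s += -15 → s = 2.0000
seg 3 [123.1°–220.8°] uniform, h=7: full span → s += 7 → s = 9.0000
seg 4 [220.8°–243.4°] uniform, h=30: θ=228.6° here. β=7.8, B=22.6. 30·7.8/22.6 = 10.3540 → s = 19.3540
radial distance = base radius + s = 15 + 19.3540 = 34.3540

34.3540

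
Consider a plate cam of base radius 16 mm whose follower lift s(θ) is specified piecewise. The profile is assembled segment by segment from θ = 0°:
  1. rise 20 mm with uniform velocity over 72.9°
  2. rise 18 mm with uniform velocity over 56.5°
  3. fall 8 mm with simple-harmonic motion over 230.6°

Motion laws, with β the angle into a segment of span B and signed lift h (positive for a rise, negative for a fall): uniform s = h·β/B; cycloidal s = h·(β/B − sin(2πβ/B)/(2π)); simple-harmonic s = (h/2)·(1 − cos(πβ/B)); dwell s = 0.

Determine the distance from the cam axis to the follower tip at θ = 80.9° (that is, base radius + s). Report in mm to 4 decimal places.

seg 1 [0°–72.9°] uniform, h=20: full span → s += 20 → s = 20.0000
seg 2 [72.9°–129.4°] uniform, h=18: θ=80.9° here. β=8, B=56.5. 18·8/56.5 = 2.5487 → s = 22.5487
radial distance = base radius + s = 16 + 22.5487 = 38.5487

38.5487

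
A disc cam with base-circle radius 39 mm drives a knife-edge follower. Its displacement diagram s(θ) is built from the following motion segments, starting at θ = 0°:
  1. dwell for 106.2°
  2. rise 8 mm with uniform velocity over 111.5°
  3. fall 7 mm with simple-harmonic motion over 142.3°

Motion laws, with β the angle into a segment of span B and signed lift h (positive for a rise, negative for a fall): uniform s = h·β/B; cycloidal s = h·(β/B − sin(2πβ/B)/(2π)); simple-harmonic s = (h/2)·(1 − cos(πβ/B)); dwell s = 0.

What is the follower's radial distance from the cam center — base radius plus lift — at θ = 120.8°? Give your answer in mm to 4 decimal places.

seg 1 [0°–106.2°] dwell: s stays 0.0000
seg 2 [106.2°–217.7°] uniform, h=8: θ=120.8° here. β=14.6, B=111.5. 8·14.6/111.5 = 1.0475 → s = 1.0475
radial distance = base radius + s = 39 + 1.0475 = 40.0475

40.0475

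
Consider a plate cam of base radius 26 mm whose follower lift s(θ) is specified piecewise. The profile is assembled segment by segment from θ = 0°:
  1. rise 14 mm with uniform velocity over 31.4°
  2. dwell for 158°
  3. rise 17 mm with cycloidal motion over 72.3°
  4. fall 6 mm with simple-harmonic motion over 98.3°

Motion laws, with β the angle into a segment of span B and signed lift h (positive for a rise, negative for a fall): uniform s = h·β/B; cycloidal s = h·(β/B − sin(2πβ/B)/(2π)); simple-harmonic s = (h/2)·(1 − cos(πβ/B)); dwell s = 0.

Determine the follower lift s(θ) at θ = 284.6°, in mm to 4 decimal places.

seg 1 [0°–31.4°] uniform, h=14: full span → s += 14 → s = 14.0000
seg 2 [31.4°–189.4°] dwell: s stays 14.0000
seg 3 [189.4°–261.7°] cycloidal, h=17: full span → s += 17 → s = 31.0000
seg 4 [261.7°–360°] simple-harmonic, h=-6: θ=284.6° here. β=22.9, B=98.3. -6/2·(1 − cos(π·0.2330)) = -0.7682 → s = 30.2318

30.2318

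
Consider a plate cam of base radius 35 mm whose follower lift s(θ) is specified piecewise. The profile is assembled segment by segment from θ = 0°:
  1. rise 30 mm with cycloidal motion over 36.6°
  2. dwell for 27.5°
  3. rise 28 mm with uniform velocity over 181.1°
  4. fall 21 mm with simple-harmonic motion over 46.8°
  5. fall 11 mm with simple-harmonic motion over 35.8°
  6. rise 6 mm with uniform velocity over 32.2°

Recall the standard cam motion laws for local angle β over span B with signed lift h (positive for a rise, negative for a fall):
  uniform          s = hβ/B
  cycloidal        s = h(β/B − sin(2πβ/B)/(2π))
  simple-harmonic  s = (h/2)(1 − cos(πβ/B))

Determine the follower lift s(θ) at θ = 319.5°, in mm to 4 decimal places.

seg 1 [0°–36.6°] cycloidal, h=30: full span → s += 30 → s = 30.0000
seg 2 [36.6°–64.1°] dwell: s stays 30.0000
seg 3 [64.1°–245.2°] uniform, h=28: full span → s += 28 → s = 58.0000
seg 4 [245.2°–292°] simple-harmonic, h=-21: full span → s += -21 → s = 37.0000
seg 5 [292°–327.8°] simple-harmonic, h=-11: θ=319.5° here. β=27.5, B=35.8. -11/2·(1 − cos(π·0.7682)) = -9.6045 → s = 27.3955

27.3955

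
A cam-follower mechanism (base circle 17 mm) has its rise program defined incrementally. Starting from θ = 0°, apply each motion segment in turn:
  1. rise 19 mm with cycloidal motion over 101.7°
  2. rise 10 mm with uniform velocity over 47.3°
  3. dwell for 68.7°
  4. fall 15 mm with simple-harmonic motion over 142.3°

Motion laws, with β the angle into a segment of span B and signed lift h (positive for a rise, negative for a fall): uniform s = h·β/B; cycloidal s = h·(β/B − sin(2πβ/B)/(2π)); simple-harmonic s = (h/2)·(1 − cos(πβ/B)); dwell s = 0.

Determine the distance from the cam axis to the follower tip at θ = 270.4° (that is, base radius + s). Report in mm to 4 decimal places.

seg 1 [0°–101.7°] cycloidal, h=19: full span → s += 19 → s = 19.0000
seg 2 [101.7°–149°] uniform, h=10: full span → s += 10 → s = 29.0000
seg 3 [149°–217.7°] dwell: s stays 29.0000
seg 4 [217.7°–360°] simple-harmonic, h=-15: θ=270.4° here. β=52.7, B=142.3. -15/2·(1 − cos(π·0.3703)) = -4.5288 → s = 24.4712
radial distance = base radius + s = 17 + 24.4712 = 41.4712

41.4712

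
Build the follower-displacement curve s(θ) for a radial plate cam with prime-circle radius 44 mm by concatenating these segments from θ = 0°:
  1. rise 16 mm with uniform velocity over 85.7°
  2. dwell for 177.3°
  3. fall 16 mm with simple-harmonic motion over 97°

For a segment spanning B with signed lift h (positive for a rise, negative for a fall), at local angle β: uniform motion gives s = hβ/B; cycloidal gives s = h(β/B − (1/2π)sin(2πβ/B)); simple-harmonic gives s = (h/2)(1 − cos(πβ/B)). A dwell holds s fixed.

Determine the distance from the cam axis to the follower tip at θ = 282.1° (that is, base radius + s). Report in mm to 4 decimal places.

seg 1 [0°–85.7°] uniform, h=16: full span → s += 16 → s = 16.0000
seg 2 [85.7°–263°] dwell: s stays 16.0000
seg 3 [263°–360°] simple-harmonic, h=-16: θ=282.1° here. β=19.1, B=97. -16/2·(1 − cos(π·0.1969)) = -1.4825 → s = 14.5175
radial distance = base radius + s = 44 + 14.5175 = 58.5175

58.5175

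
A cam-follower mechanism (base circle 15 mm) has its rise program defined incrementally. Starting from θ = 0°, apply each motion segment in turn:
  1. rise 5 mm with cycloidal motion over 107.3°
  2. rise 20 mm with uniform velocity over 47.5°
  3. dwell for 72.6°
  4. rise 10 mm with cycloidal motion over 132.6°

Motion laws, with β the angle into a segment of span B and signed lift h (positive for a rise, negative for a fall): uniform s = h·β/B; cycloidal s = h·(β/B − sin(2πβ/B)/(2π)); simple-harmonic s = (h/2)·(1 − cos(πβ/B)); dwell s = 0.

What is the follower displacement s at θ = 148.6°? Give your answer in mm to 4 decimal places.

seg 1 [0°–107.3°] cycloidal, h=5: full span → s += 5 → s = 5.0000
seg 2 [107.3°–154.8°] uniform, h=20: θ=148.6° here. β=41.3, B=47.5. 20·41.3/47.5 = 17.3895 → s = 22.3895

22.3895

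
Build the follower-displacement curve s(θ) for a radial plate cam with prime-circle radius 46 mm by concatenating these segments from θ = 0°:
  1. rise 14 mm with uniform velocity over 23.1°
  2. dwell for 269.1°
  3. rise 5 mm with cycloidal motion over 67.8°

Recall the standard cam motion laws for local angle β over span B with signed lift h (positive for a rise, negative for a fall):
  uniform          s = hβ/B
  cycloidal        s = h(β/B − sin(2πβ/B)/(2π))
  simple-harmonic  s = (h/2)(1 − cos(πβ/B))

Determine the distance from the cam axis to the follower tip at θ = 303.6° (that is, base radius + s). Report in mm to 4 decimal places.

seg 1 [0°–23.1°] uniform, h=14: full span → s += 14 → s = 14.0000
seg 2 [23.1°–292.2°] dwell: s stays 14.0000
seg 3 [292.2°–360°] cycloidal, h=5: θ=303.6° here. β=11.4, B=67.8. 5·(0.1681 − sin(2π·0.1681)/(2π)) = 0.1479 → s = 14.1479
radial distance = base radius + s = 46 + 14.1479 = 60.1479

60.1479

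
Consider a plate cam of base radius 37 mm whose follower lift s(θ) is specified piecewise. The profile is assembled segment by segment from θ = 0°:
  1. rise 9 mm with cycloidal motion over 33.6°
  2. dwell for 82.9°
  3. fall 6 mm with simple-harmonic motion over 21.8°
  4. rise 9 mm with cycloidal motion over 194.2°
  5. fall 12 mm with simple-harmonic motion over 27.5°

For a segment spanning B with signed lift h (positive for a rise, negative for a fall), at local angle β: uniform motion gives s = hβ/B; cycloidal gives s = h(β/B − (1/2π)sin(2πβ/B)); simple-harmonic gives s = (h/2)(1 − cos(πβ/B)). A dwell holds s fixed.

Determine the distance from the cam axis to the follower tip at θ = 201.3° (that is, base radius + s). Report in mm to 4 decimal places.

seg 1 [0°–33.6°] cycloidal, h=9: full span → s += 9 → s = 9.0000
seg 2 [33.6°–116.5°] dwell: s stays 9.0000
seg 3 [116.5°–138.3°] simple-harmonic, h=-6: full span → s += -6 → s = 3.0000
seg 4 [138.3°–332.5°] cycloidal, h=9: θ=201.3° here. β=63, B=194.2. 9·(0.3244 − sin(2π·0.3244)/(2π)) = 1.6410 → s = 4.6410
radial distance = base radius + s = 37 + 4.6410 = 41.6410

41.6410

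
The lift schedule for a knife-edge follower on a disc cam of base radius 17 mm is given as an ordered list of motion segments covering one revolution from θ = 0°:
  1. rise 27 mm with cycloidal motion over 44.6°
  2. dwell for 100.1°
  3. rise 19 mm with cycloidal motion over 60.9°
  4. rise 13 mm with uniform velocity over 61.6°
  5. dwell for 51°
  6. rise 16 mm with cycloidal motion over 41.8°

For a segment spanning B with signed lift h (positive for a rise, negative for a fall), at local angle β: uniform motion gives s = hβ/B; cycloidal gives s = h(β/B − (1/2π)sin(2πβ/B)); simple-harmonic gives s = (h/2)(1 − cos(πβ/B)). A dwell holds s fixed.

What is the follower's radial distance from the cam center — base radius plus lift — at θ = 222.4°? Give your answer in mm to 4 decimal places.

seg 1 [0°–44.6°] cycloidal, h=27: full span → s += 27 → s = 27.0000
seg 2 [44.6°–144.7°] dwell: s stays 27.0000
seg 3 [144.7°–205.6°] cycloidal, h=19: full span → s += 19 → s = 46.0000
seg 4 [205.6°–267.2°] uniform, h=13: θ=222.4° here. β=16.8, B=61.6. 13·16.8/61.6 = 3.5455 → s = 49.5455
radial distance = base radius + s = 17 + 49.5455 = 66.5455

66.5455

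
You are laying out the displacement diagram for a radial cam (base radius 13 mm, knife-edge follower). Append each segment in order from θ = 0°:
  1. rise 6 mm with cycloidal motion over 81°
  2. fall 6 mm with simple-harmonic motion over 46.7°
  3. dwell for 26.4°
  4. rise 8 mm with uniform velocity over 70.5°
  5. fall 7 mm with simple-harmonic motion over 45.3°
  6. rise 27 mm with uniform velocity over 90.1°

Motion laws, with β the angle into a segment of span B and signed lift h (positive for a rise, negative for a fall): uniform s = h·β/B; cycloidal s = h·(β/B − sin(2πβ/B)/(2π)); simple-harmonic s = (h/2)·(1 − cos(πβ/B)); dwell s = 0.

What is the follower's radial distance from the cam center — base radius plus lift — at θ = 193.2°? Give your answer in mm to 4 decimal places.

seg 1 [0°–81°] cycloidal, h=6: full span → s += 6 → s = 6.0000
seg 2 [81°–127.7°] simple-harmonic, h=-6: full span → s += -6 → s = 0.0000
seg 3 [127.7°–154.1°] dwell: s stays 0.0000
seg 4 [154.1°–224.6°] uniform, h=8: θ=193.2° here. β=39.1, B=70.5. 8·39.1/70.5 = 4.4369 → s = 4.4369
radial distance = base radius + s = 13 + 4.4369 = 17.4369

17.4369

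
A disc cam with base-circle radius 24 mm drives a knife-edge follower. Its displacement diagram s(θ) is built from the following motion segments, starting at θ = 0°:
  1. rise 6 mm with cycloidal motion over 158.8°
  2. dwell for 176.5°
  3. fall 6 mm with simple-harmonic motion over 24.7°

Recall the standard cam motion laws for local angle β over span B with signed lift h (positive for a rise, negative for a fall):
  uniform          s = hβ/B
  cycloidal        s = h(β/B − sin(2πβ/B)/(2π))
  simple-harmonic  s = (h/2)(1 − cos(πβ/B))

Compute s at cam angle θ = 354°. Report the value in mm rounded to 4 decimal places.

seg 1 [0°–158.8°] cycloidal, h=6: full span → s += 6 → s = 6.0000
seg 2 [158.8°–335.3°] dwell: s stays 6.0000
seg 3 [335.3°–360°] simple-harmonic, h=-6: θ=354° here. β=18.7, B=24.7. -6/2·(1 − cos(π·0.7571)) = -5.1680 → s = 0.8320

0.8320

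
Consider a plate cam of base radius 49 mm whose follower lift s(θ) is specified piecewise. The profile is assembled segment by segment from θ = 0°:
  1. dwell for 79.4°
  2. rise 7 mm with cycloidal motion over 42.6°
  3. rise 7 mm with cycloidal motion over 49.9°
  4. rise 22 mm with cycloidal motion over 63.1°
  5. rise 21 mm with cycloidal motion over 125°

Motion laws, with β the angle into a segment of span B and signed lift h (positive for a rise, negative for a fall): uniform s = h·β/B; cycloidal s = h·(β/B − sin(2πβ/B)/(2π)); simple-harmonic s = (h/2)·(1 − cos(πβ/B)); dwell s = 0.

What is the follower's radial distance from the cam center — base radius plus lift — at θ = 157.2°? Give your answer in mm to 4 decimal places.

seg 1 [0°–79.4°] dwell: s stays 0.0000
seg 2 [79.4°–122°] cycloidal, h=7: full span → s += 7 → s = 7.0000
seg 3 [122°–171.9°] cycloidal, h=7: θ=157.2° here. β=35.2, B=49.9. 7·(0.7054 − sin(2π·0.7054)/(2π)) = 6.0085 → s = 13.0085
radial distance = base radius + s = 49 + 13.0085 = 62.0085

62.0085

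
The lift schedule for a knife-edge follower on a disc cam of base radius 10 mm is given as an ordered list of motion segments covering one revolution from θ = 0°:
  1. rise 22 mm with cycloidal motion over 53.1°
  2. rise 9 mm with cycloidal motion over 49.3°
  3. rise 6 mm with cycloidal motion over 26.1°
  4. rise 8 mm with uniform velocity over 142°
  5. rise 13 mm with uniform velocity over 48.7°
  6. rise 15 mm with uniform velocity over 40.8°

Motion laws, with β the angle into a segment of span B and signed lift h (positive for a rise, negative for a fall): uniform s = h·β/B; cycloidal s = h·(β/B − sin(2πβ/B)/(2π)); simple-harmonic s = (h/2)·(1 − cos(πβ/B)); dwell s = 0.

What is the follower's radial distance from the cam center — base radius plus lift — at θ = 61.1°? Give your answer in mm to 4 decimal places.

seg 1 [0°–53.1°] cycloidal, h=22: full span → s += 22 → s = 22.0000
seg 2 [53.1°–102.4°] cycloidal, h=9: θ=61.1° here. β=8, B=49.3. 9·(0.1623 − sin(2π·0.1623)/(2π)) = 0.2402 → s = 22.2402
radial distance = base radius + s = 10 + 22.2402 = 32.2402

32.2402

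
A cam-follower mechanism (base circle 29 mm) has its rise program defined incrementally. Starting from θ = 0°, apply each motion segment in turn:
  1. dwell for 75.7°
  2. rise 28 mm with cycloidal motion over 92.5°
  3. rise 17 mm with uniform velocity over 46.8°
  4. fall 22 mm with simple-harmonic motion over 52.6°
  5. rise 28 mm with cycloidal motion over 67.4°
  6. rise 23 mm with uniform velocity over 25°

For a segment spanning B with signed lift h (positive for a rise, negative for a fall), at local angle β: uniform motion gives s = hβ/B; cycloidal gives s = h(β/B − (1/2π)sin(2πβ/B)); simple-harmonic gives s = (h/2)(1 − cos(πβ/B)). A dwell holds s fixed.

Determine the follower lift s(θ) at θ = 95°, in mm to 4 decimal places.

seg 1 [0°–75.7°] dwell: s stays 0.0000
seg 2 [75.7°–168.2°] cycloidal, h=28: θ=95° here. β=19.3, B=92.5. 28·(0.2086 − sin(2π·0.2086)/(2π)) = 1.5354 → s = 1.5354

1.5354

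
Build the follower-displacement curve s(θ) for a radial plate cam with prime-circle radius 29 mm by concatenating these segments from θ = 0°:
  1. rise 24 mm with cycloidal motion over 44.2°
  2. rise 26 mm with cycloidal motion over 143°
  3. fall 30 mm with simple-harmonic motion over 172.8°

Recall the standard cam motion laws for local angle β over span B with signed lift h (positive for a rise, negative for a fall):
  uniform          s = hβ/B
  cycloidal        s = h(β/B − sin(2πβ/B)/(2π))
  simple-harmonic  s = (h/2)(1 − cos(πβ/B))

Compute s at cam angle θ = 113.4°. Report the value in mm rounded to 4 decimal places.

seg 1 [0°–44.2°] cycloidal, h=24: full span → s += 24 → s = 24.0000
seg 2 [44.2°–187.2°] cycloidal, h=26: θ=113.4° here. β=69.2, B=143. 26·(0.4839 − sin(2π·0.4839)/(2π)) = 12.1643 → s = 36.1643

36.1643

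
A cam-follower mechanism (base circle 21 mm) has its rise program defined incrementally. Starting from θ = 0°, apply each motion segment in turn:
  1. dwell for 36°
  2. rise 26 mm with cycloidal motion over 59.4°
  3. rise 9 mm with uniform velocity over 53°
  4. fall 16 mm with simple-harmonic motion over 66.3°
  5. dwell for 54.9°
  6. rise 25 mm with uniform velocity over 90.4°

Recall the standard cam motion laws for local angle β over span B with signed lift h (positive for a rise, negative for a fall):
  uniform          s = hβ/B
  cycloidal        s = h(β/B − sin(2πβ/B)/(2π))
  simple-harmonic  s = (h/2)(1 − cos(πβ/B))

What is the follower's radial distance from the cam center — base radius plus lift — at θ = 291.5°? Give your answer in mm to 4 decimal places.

seg 1 [0°–36°] dwell: s stays 0.0000
seg 2 [36°–95.4°] cycloidal, h=26: full span → s += 26 → s = 26.0000
seg 3 [95.4°–148.4°] uniform, h=9: full span → s += 9 → s = 35.0000
seg 4 [148.4°–214.7°] simple-harmonic, h=-16: full span → s += -16 → s = 19.0000
seg 5 [214.7°–269.6°] dwell: s stays 19.0000
seg 6 [269.6°–360°] uniform, h=25: θ=291.5° here. β=21.9, B=90.4. 25·21.9/90.4 = 6.0564 → s = 25.0564
radial distance = base radius + s = 21 + 25.0564 = 46.0564

46.0564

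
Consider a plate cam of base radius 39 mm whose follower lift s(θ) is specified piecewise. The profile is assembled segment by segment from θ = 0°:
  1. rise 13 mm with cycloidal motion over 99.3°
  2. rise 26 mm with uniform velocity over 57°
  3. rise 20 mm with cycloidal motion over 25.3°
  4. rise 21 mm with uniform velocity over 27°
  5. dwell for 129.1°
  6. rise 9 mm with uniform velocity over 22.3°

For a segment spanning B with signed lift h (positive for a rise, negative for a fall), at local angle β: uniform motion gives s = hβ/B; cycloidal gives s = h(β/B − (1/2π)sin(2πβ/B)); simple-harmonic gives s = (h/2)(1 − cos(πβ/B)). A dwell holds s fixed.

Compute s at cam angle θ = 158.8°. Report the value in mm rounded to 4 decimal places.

seg 1 [0°–99.3°] cycloidal, h=13: full span → s += 13 → s = 13.0000
seg 2 [99.3°–156.3°] uniform, h=26: full span → s += 26 → s = 39.0000
seg 3 [156.3°–181.6°] cycloidal, h=20: θ=158.8° here. β=2.5, B=25.3. 20·(0.0988 − sin(2π·0.0988)/(2π)) = 0.1245 → s = 39.1245

39.1245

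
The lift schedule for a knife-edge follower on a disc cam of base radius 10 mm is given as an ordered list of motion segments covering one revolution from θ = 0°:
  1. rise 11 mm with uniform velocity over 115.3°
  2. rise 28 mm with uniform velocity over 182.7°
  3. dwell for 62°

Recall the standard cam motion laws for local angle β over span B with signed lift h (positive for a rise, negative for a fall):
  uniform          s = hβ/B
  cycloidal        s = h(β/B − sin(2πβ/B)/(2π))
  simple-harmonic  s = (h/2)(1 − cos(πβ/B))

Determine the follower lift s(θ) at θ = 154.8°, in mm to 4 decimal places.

seg 1 [0°–115.3°] uniform, h=11: full span → s += 11 → s = 11.0000
seg 2 [115.3°–298°] uniform, h=28: θ=154.8° here. β=39.5, B=182.7. 28·39.5/182.7 = 6.0536 → s = 17.0536

17.0536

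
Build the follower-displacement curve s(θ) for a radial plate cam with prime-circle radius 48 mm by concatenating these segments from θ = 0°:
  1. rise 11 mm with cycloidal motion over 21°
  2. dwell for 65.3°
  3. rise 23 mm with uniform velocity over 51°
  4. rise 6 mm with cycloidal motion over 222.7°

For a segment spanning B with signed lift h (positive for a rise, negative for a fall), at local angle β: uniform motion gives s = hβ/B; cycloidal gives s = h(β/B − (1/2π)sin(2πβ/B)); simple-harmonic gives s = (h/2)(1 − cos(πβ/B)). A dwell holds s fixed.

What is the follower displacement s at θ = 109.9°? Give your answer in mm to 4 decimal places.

seg 1 [0°–21°] cycloidal, h=11: full span → s += 11 → s = 11.0000
seg 2 [21°–86.3°] dwell: s stays 11.0000
seg 3 [86.3°–137.3°] uniform, h=23: θ=109.9° here. β=23.6, B=51. 23·23.6/51 = 10.6431 → s = 21.6431

21.6431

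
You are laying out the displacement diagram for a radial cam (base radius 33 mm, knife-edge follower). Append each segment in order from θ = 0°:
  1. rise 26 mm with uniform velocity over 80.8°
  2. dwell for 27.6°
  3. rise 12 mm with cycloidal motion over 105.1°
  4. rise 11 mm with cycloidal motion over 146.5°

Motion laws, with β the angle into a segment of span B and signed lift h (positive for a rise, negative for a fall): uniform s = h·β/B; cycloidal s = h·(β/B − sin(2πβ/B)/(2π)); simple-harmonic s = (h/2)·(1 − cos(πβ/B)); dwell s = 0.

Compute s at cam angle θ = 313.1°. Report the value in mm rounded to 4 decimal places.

seg 1 [0°–80.8°] uniform, h=26: full span → s += 26 → s = 26.0000
seg 2 [80.8°–108.4°] dwell: s stays 26.0000
seg 3 [108.4°–213.5°] cycloidal, h=12: full span → s += 12 → s = 38.0000
seg 4 [213.5°–360°] cycloidal, h=11: θ=313.1° here. β=99.6, B=146.5. 11·(0.6799 − sin(2π·0.6799)/(2π)) = 9.0619 → s = 47.0619

47.0619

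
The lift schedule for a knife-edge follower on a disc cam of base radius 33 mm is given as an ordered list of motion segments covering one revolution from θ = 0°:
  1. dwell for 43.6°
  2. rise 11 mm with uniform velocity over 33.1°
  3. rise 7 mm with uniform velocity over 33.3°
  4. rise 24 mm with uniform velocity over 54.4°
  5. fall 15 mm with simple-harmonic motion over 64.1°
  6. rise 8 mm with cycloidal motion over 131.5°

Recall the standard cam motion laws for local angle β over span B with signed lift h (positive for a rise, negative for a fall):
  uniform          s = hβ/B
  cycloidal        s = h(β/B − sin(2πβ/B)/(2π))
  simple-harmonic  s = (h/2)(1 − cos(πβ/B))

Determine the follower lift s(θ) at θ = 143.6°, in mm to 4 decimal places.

seg 1 [0°–43.6°] dwell: s stays 0.0000
seg 2 [43.6°–76.7°] uniform, h=11: full span → s += 11 → s = 11.0000
seg 3 [76.7°–110°] uniform, h=7: full span → s += 7 → s = 18.0000
seg 4 [110°–164.4°] uniform, h=24: θ=143.6° here. β=33.6, B=54.4. 24·33.6/54.4 = 14.8235 → s = 32.8235

32.8235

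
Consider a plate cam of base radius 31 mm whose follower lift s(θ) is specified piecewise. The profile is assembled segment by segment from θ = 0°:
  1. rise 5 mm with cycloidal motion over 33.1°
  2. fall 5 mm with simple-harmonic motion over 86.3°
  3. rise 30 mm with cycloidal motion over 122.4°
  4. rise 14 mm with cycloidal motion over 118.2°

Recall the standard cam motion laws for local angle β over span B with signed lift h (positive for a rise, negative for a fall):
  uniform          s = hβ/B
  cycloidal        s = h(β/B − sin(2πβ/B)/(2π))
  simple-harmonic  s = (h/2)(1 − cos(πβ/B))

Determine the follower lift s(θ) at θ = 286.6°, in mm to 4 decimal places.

seg 1 [0°–33.1°] cycloidal, h=5: full span → s += 5 → s = 5.0000
seg 2 [33.1°–119.4°] simple-harmonic, h=-5: full span → s += -5 → s = 0.0000
seg 3 [119.4°–241.8°] cycloidal, h=30: full span → s += 30 → s = 30.0000
seg 4 [241.8°–360°] cycloidal, h=14: θ=286.6° here. β=44.8, B=118.2. 14·(0.3790 − sin(2π·0.3790)/(2π)) = 3.7710 → s = 33.7710

33.7710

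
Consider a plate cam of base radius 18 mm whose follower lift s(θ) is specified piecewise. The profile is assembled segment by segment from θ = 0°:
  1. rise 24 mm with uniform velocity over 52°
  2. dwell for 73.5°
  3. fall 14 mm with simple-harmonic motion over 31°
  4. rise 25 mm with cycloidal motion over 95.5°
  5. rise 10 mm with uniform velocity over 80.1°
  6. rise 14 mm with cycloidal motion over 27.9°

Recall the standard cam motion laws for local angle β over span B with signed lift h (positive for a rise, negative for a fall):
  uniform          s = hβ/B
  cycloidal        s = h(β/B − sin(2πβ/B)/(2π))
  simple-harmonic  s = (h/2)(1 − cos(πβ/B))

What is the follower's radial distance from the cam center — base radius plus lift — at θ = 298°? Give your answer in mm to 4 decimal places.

seg 1 [0°–52°] uniform, h=24: full span → s += 24 → s = 24.0000
seg 2 [52°–125.5°] dwell: s stays 24.0000
seg 3 [125.5°–156.5°] simple-harmonic, h=-14: full span → s += -14 → s = 10.0000
seg 4 [156.5°–252°] cycloidal, h=25: full span → s += 25 → s = 35.0000
seg 5 [252°–332.1°] uniform, h=10: θ=298° here. β=46, B=80.1. 10·46/80.1 = 5.7428 → s = 40.7428
radial distance = base radius + s = 18 + 40.7428 = 58.7428

58.7428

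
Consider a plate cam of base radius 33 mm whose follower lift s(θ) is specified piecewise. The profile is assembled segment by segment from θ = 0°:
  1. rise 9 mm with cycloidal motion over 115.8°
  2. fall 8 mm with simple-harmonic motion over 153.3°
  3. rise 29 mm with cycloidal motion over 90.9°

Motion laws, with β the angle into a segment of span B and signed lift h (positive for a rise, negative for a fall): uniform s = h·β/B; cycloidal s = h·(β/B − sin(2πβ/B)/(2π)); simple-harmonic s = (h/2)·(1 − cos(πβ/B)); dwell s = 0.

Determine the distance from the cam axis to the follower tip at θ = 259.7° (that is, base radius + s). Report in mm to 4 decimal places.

seg 1 [0°–115.8°] cycloidal, h=9: full span → s += 9 → s = 9.0000
seg 2 [115.8°–269.1°] simple-harmonic, h=-8: θ=259.7° here. β=143.9, B=153.3. -8/2·(1 − cos(π·0.9387)) = -7.9260 → s = 1.0740
radial distance = base radius + s = 33 + 1.0740 = 34.0740

34.0740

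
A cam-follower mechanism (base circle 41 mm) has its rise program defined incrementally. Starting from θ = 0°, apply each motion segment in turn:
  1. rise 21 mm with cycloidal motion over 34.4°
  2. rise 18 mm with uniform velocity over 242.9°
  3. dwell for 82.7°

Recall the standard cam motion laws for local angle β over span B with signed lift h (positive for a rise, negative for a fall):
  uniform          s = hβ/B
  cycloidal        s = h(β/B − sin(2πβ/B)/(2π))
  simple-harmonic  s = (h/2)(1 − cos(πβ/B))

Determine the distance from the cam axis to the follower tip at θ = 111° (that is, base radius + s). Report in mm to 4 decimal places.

seg 1 [0°–34.4°] cycloidal, h=21: full span → s += 21 → s = 21.0000
seg 2 [34.4°–277.3°] uniform, h=18: θ=111° here. β=76.6, B=242.9. 18·76.6/242.9 = 5.6764 → s = 26.6764
radial distance = base radius + s = 41 + 26.6764 = 67.6764

67.6764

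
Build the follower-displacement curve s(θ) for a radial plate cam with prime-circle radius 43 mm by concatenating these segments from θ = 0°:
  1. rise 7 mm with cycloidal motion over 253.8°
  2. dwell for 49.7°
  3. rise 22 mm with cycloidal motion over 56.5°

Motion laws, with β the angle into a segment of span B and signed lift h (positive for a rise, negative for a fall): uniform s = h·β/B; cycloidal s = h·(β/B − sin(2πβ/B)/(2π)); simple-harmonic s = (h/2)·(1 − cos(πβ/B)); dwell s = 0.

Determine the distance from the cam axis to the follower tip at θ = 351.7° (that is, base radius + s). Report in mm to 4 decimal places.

seg 1 [0°–253.8°] cycloidal, h=7: full span → s += 7 → s = 7.0000
seg 2 [253.8°–303.5°] dwell: s stays 7.0000
seg 3 [303.5°–360°] cycloidal, h=22: θ=351.7° here. β=48.2, B=56.5. 22·(0.8531 − sin(2π·0.8531)/(2π)) = 21.5603 → s = 28.5603
radial distance = base radius + s = 43 + 28.5603 = 71.5603

71.5603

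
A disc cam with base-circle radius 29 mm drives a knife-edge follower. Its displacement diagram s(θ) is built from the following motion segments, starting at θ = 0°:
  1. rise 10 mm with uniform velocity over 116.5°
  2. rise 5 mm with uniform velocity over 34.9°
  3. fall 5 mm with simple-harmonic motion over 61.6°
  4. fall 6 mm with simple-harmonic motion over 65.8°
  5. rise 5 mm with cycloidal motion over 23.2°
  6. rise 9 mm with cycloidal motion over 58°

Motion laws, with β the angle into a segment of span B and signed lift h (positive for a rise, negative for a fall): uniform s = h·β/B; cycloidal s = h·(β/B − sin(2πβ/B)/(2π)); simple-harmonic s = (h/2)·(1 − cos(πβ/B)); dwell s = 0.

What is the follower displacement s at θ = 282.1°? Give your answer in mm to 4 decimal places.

seg 1 [0°–116.5°] uniform, h=10: full span → s += 10 → s = 10.0000
seg 2 [116.5°–151.4°] uniform, h=5: full span → s += 5 → s = 15.0000
seg 3 [151.4°–213°] simple-harmonic, h=-5: full span → s += -5 → s = 10.0000
seg 4 [213°–278.8°] simple-harmonic, h=-6: full span → s += -6 → s = 4.0000
seg 5 [278.8°–302°] cycloidal, h=5: θ=282.1° here. β=3.3, B=23.2. 5·(0.1422 − sin(2π·0.1422)/(2π)) = 0.0910 → s = 4.0910

4.0910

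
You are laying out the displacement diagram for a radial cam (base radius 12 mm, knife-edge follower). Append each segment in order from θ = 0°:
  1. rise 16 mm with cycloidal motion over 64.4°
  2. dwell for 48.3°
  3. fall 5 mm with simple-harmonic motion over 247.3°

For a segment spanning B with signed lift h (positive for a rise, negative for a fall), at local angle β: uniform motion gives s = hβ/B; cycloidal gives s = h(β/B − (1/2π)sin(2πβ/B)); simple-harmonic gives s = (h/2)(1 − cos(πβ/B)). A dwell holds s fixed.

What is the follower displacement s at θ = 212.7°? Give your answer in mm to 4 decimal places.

seg 1 [0°–64.4°] cycloidal, h=16: full span → s += 16 → s = 16.0000
seg 2 [64.4°–112.7°] dwell: s stays 16.0000
seg 3 [112.7°–360°] simple-harmonic, h=-5: θ=212.7° here. β=100, B=247.3. -5/2·(1 − cos(π·0.4044)) = -1.7602 → s = 14.2398

14.2398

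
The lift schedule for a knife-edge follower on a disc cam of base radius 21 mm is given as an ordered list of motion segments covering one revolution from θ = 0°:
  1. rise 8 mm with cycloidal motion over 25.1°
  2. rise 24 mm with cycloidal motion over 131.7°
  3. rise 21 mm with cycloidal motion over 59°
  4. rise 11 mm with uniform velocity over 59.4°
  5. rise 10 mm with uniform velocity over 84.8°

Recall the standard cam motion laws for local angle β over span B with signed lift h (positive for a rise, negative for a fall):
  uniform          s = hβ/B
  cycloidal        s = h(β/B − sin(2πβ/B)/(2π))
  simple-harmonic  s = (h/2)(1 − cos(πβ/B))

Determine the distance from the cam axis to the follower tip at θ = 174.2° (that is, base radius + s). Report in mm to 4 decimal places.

seg 1 [0°–25.1°] cycloidal, h=8: full span → s += 8 → s = 8.0000
seg 2 [25.1°–156.8°] cycloidal, h=24: full span → s += 24 → s = 32.0000
seg 3 [156.8°–215.8°] cycloidal, h=21: θ=174.2° here. β=17.4, B=59. 21·(0.2949 − sin(2π·0.2949)/(2π)) = 2.9832 → s = 34.9832
radial distance = base radius + s = 21 + 34.9832 = 55.9832

55.9832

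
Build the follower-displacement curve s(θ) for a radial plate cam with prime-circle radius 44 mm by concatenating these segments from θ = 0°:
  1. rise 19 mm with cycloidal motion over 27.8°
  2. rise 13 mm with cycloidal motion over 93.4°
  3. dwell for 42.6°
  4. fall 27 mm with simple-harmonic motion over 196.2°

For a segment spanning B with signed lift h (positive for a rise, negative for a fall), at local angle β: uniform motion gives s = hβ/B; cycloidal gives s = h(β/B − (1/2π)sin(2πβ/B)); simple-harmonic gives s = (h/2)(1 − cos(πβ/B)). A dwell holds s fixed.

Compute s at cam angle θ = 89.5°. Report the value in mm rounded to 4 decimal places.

seg 1 [0°–27.8°] cycloidal, h=19: full span → s += 19 → s = 19.0000
seg 2 [27.8°–121.2°] cycloidal, h=13: θ=89.5° here. β=61.7, B=93.4. 13·(0.6606 − sin(2π·0.6606)/(2π)) = 10.3389 → s = 29.3389

29.3389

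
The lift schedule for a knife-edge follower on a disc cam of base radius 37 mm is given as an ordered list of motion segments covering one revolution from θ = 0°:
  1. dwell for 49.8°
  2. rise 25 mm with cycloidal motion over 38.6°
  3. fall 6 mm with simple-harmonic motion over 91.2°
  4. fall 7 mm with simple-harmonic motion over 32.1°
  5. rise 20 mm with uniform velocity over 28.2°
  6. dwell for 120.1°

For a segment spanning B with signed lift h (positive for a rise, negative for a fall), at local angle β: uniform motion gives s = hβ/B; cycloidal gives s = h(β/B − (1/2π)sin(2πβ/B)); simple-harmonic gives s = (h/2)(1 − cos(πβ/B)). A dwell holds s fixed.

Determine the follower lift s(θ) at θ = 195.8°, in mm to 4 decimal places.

seg 1 [0°–49.8°] dwell: s stays 0.0000
seg 2 [49.8°–88.4°] cycloidal, h=25: full span → s += 25 → s = 25.0000
seg 3 [88.4°–179.6°] simple-harmonic, h=-6: full span → s += -6 → s = 19.0000
seg 4 [179.6°–211.7°] simple-harmonic, h=-7: θ=195.8° here. β=16.2, B=32.1. -7/2·(1 − cos(π·0.5047)) = -3.5514 → s = 15.4486

15.4486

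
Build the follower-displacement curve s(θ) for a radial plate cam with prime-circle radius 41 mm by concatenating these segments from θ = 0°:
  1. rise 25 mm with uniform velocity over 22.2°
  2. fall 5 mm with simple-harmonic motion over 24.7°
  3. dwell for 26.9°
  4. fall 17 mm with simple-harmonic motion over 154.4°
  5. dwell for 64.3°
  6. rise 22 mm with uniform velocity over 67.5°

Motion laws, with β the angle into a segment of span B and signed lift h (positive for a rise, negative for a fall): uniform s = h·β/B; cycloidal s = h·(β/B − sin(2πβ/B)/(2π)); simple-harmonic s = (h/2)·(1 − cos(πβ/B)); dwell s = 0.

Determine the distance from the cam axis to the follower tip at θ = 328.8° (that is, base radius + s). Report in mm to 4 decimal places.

seg 1 [0°–22.2°] uniform, h=25: full span → s += 25 → s = 25.0000
seg 2 [22.2°–46.9°] simple-harmonic, h=-5: full span → s += -5 → s = 20.0000
seg 3 [46.9°–73.8°] dwell: s stays 20.0000
seg 4 [73.8°–228.2°] simple-harmonic, h=-17: full span → s += -17 → s = 3.0000
seg 5 [228.2°–292.5°] dwell: s stays 3.0000
seg 6 [292.5°–360°] uniform, h=22: θ=328.8° here. β=36.3, B=67.5. 22·36.3/67.5 = 11.8311 → s = 14.8311
radial distance = base radius + s = 41 + 14.8311 = 55.8311

55.8311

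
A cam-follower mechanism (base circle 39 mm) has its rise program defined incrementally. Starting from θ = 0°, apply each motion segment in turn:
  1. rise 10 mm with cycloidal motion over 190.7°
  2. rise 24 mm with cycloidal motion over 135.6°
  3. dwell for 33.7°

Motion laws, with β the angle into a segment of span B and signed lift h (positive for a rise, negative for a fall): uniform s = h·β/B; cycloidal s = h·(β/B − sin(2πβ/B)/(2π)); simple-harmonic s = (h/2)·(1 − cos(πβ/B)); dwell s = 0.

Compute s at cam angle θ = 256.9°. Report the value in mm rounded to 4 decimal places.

seg 1 [0°–190.7°] cycloidal, h=10: full span → s += 10 → s = 10.0000
seg 2 [190.7°–326.3°] cycloidal, h=24: θ=256.9° here. β=66.2, B=135.6. 24·(0.4882 − sin(2π·0.4882)/(2π)) = 11.4339 → s = 21.4339

21.4339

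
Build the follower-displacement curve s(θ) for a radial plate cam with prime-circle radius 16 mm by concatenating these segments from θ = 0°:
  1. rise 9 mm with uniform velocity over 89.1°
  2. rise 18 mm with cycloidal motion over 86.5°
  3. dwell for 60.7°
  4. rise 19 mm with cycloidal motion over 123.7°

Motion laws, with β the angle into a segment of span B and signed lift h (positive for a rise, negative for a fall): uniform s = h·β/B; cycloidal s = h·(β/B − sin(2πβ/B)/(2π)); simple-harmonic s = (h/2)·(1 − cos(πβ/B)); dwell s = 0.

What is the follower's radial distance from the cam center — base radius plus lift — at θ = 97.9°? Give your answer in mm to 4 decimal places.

seg 1 [0°–89.1°] uniform, h=9: full span → s += 9 → s = 9.0000
seg 2 [89.1°–175.6°] cycloidal, h=18: θ=97.9° here. β=8.8, B=86.5. 18·(0.1017 − sin(2π·0.1017)/(2π)) = 0.1222 → s = 9.1222
radial distance = base radius + s = 16 + 9.1222 = 25.1222

25.1222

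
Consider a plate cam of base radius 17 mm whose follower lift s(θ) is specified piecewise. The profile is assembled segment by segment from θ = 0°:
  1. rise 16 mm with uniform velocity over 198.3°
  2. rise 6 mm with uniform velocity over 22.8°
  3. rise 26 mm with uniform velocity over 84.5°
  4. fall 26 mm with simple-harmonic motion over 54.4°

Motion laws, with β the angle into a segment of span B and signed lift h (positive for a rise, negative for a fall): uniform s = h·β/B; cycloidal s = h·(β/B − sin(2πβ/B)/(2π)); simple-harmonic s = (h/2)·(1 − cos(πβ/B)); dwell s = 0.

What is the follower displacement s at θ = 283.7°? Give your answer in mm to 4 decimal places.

seg 1 [0°–198.3°] uniform, h=16: full span → s += 16 → s = 16.0000
seg 2 [198.3°–221.1°] uniform, h=6: full span → s += 6 → s = 22.0000
seg 3 [221.1°–305.6°] uniform, h=26: θ=283.7° here. β=62.6, B=84.5. 26·62.6/84.5 = 19.2615 → s = 41.2615

41.2615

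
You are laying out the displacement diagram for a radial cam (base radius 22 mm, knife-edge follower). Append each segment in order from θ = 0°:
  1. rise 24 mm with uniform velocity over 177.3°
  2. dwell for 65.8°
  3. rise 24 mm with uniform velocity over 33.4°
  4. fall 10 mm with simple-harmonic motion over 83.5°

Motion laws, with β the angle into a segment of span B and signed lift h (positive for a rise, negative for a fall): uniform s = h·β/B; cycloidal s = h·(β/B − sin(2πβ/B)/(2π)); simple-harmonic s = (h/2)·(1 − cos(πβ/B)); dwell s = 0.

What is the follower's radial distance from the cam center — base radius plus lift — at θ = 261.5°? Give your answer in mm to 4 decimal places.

seg 1 [0°–177.3°] uniform, h=24: full span → s += 24 → s = 24.0000
seg 2 [177.3°–243.1°] dwell: s stays 24.0000
seg 3 [243.1°–276.5°] uniform, h=24: θ=261.5° here. β=18.4, B=33.4. 24·18.4/33.4 = 13.2216 → s = 37.2216
radial distance = base radius + s = 22 + 37.2216 = 59.2216

59.2216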